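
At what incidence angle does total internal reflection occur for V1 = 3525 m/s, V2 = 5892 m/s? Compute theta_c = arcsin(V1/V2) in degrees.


V1/V2 = 3525/5892 = 0.598269
theta_c = arcsin(0.598269) = 36.746 degrees

36.746


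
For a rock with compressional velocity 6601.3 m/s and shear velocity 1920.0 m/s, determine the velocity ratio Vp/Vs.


Vp/Vs = 6601.3 / 1920.0
= 3.4382

3.4382


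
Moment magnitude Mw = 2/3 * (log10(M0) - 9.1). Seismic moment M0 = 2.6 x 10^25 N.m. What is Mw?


log10(M0) = log10(2.6 x 10^25) = 25.415
Mw = 2/3 * (25.415 - 9.1)
= 2/3 * 16.315
= 10.88

10.88


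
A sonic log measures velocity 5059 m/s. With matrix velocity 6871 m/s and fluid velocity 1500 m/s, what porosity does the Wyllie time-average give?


1/V - 1/Vm = 1/5059 - 1/6871 = 5.213e-05
1/Vf - 1/Vm = 1/1500 - 1/6871 = 0.00052113
phi = 5.213e-05 / 0.00052113 = 0.1

0.1


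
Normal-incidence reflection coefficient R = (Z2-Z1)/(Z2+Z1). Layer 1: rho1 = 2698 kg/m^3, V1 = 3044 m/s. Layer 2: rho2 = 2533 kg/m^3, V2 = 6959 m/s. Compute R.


Z1 = 2698 * 3044 = 8212712
Z2 = 2533 * 6959 = 17627147
R = (17627147 - 8212712) / (17627147 + 8212712) = 9414435 / 25839859 = 0.3643

0.3643


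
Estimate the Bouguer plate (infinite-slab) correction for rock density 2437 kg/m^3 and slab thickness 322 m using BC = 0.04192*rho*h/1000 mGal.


BC = 0.04192 * rho * h / 1000
= 0.04192 * 2437 * 322 / 1000
= 32.8952 mGal

32.8952


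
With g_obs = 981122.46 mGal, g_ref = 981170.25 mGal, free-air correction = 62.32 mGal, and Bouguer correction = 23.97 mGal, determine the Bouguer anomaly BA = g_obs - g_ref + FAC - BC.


BA = g_obs - g_ref + FAC - BC
= 981122.46 - 981170.25 + 62.32 - 23.97
= -9.44 mGal

-9.44


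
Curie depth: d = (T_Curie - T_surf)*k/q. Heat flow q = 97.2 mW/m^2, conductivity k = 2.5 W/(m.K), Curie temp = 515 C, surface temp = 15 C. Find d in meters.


T_Curie - T_surf = 515 - 15 = 500 C
Convert q to W/m^2: 97.2 mW/m^2 = 0.0972 W/m^2
d = 500 * 2.5 / 0.0972 = 12860.08 m

12860.08


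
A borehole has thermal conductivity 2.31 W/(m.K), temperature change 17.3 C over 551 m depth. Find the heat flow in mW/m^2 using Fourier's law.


q = k * dT / dz * 1000
= 2.31 * 17.3 / 551 * 1000
= 0.072528 * 1000
= 72.5281 mW/m^2

72.5281


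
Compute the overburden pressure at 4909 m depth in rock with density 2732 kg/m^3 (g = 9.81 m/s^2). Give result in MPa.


P = rho * g * z / 1e6
= 2732 * 9.81 * 4909 / 1e6
= 131565716.28 / 1e6
= 131.5657 MPa

131.5657


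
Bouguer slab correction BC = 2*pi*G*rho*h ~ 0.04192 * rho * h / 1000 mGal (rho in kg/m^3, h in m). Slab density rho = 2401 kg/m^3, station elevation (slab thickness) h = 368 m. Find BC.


BC = 0.04192 * rho * h / 1000
= 0.04192 * 2401 * 368 / 1000
= 37.0392 mGal

37.0392


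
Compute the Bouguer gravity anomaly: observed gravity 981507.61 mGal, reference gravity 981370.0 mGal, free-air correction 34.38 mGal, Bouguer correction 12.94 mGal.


BA = g_obs - g_ref + FAC - BC
= 981507.61 - 981370.0 + 34.38 - 12.94
= 159.05 mGal

159.05


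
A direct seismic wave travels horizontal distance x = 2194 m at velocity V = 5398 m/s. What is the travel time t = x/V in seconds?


t = x / V
= 2194 / 5398
= 0.4064 s

0.4064


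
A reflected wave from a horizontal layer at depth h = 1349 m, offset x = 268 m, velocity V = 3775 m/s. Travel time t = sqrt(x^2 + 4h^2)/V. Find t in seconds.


x^2 + 4h^2 = 268^2 + 4*1349^2 = 71824 + 7279204 = 7351028
sqrt(7351028) = 2711.2779
t = 2711.2779 / 3775 = 0.7182 s

0.7182


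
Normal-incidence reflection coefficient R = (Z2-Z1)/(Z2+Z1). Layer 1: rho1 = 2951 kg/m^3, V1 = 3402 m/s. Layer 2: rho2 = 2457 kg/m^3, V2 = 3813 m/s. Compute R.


Z1 = 2951 * 3402 = 10039302
Z2 = 2457 * 3813 = 9368541
R = (9368541 - 10039302) / (9368541 + 10039302) = -670761 / 19407843 = -0.0346

-0.0346


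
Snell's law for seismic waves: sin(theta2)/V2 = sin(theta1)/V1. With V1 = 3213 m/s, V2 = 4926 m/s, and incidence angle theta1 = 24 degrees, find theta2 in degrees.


sin(theta1) = sin(24 deg) = 0.406737
sin(theta2) = V2/V1 * sin(theta1) = 4926/3213 * 0.406737 = 0.623587
theta2 = arcsin(0.623587) = 38.5785 degrees

38.5785


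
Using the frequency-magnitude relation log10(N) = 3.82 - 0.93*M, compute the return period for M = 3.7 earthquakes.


log10(N) = 3.82 - 0.93*3.7 = 0.379
N = 10^0.379 = 2.393316
T = 1/N = 1/2.393316 = 0.4178 years

0.4178


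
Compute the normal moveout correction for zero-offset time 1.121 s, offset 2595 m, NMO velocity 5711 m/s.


x/Vnmo = 2595/5711 = 0.454386
(x/Vnmo)^2 = 0.206467
t0^2 = 1.256641
sqrt(1.256641 + 0.206467) = 1.20959
dt = 1.20959 - 1.121 = 0.08859

0.08859


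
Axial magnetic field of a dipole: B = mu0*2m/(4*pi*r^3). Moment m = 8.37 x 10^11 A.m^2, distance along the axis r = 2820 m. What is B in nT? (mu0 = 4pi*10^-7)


m = 8.37 x 10^11 = 837000000000 A.m^2
2m = 1674000000000 A.m^2
r^3 = 2820^3 = 22425768000
B = (4pi*10^-7) * 1674000000000 / (4*pi * 22425768000) * 1e9
= 2103610.440844 / 281810511999.64 * 1e9
= 7464.6273 nT

7464.6273


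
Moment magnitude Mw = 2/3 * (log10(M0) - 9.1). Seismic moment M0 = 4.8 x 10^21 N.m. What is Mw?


log10(M0) = log10(4.8 x 10^21) = 21.6812
Mw = 2/3 * (21.6812 - 9.1)
= 2/3 * 12.5812
= 8.39

8.39


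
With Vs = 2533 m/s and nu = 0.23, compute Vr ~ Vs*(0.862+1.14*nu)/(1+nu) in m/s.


Numerator factor = 0.862 + 1.14*0.23 = 1.1242
Denominator = 1 + 0.23 = 1.23
Vr = 2533 * 1.1242 / 1.23 = 2315.12 m/s

2315.12


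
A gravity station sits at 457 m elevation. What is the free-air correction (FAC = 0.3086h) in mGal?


FAC = 0.3086 * h
= 0.3086 * 457
= 141.0302 mGal

141.0302


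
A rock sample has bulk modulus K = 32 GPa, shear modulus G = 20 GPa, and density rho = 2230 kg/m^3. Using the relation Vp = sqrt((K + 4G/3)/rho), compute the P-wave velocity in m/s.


First compute the effective modulus:
K + 4G/3 = 32e9 + 4*20e9/3 = 58666666666.67 Pa
Then divide by density:
58666666666.67 / 2230 = 26307922.272 Pa/(kg/m^3)
Take the square root:
Vp = sqrt(26307922.272) = 5129.12 m/s

5129.12


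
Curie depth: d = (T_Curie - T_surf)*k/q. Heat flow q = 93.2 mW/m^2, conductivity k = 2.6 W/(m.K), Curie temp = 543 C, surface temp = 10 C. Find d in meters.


T_Curie - T_surf = 543 - 10 = 533 C
Convert q to W/m^2: 93.2 mW/m^2 = 0.0932 W/m^2
d = 533 * 2.6 / 0.0932 = 14869.1 m

14869.1


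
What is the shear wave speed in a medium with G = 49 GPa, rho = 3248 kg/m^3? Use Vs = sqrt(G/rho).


Convert G to Pa: G = 49e9 Pa
Compute G/rho = 49e9 / 3248 = 15086206.8966
Vs = sqrt(15086206.8966) = 3884.1 m/s

3884.1


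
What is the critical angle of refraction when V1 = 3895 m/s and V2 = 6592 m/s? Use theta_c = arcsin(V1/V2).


V1/V2 = 3895/6592 = 0.590868
theta_c = arcsin(0.590868) = 36.2186 degrees

36.2186


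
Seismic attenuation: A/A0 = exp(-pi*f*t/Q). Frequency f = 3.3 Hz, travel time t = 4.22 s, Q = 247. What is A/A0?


pi*f*t/Q = pi*3.3*4.22/247 = 0.177125
A/A0 = exp(-0.177125) = 0.837675

0.837675


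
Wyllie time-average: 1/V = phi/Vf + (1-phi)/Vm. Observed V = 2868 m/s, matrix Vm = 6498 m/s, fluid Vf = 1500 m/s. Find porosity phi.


1/V - 1/Vm = 1/2868 - 1/6498 = 0.00019478
1/Vf - 1/Vm = 1/1500 - 1/6498 = 0.00051277
phi = 0.00019478 / 0.00051277 = 0.3799

0.3799


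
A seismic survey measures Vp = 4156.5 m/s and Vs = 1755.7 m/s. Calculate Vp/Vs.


Vp/Vs = 4156.5 / 1755.7
= 2.3674

2.3674


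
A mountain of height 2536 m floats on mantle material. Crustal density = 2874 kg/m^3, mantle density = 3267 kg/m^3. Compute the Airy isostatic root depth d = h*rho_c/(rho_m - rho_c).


rho_m - rho_c = 3267 - 2874 = 393
d = 2536 * 2874 / 393
= 7288464 / 393
= 18545.71 m

18545.71


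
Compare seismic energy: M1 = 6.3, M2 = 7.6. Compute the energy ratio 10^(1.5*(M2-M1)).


M2 - M1 = 7.6 - 6.3 = 1.3
1.5 * 1.3 = 1.95
ratio = 10^1.95 = 89.13

89.13


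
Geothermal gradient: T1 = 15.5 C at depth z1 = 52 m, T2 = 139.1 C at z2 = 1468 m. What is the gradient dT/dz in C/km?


dT = 139.1 - 15.5 = 123.6 C
dz = 1468 - 52 = 1416 m
gradient = dT/dz * 1000 = 123.6/1416 * 1000 = 87.2881 C/km

87.2881


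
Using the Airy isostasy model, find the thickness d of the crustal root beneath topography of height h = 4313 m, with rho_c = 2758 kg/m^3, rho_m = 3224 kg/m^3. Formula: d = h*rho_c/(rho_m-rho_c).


rho_m - rho_c = 3224 - 2758 = 466
d = 4313 * 2758 / 466
= 11895254 / 466
= 25526.3 m

25526.3


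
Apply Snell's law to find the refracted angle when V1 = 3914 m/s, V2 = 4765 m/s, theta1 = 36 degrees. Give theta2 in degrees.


sin(theta1) = sin(36 deg) = 0.587785
sin(theta2) = V2/V1 * sin(theta1) = 4765/3914 * 0.587785 = 0.715584
theta2 = arcsin(0.715584) = 45.6911 degrees

45.6911


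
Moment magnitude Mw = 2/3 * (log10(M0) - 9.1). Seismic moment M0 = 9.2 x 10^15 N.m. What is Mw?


log10(M0) = log10(9.2 x 10^15) = 15.9638
Mw = 2/3 * (15.9638 - 9.1)
= 2/3 * 6.8638
= 4.58

4.58


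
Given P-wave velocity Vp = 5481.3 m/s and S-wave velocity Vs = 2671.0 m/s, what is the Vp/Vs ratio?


Vp/Vs = 5481.3 / 2671.0
= 2.0522

2.0522


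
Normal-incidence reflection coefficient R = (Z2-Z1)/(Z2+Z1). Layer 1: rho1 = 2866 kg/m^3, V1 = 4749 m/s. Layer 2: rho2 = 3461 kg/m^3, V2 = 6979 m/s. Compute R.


Z1 = 2866 * 4749 = 13610634
Z2 = 3461 * 6979 = 24154319
R = (24154319 - 13610634) / (24154319 + 13610634) = 10543685 / 37764953 = 0.2792

0.2792


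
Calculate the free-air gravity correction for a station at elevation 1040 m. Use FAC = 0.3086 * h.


FAC = 0.3086 * h
= 0.3086 * 1040
= 320.944 mGal

320.944


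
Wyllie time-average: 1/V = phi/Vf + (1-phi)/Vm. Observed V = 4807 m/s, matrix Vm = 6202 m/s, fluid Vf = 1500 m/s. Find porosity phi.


1/V - 1/Vm = 1/4807 - 1/6202 = 4.679e-05
1/Vf - 1/Vm = 1/1500 - 1/6202 = 0.00050543
phi = 4.679e-05 / 0.00050543 = 0.0926

0.0926


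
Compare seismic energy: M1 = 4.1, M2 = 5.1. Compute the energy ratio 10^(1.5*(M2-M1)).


M2 - M1 = 5.1 - 4.1 = 1.0
1.5 * 1.0 = 1.5
ratio = 10^1.5 = 31.62

31.62


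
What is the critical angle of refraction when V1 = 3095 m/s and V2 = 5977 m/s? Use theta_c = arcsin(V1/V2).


V1/V2 = 3095/5977 = 0.517818
theta_c = arcsin(0.517818) = 31.186 degrees

31.186


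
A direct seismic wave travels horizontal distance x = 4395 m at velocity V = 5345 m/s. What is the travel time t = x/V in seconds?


t = x / V
= 4395 / 5345
= 0.8223 s

0.8223


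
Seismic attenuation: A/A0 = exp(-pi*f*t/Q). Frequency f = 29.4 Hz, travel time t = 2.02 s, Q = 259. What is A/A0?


pi*f*t/Q = pi*29.4*2.02/259 = 0.720359
A/A0 = exp(-0.720359) = 0.486578

0.486578


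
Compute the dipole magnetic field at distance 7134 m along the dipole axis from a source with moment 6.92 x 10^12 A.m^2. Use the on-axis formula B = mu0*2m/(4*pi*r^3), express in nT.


m = 6.92 x 10^12 = 6920000000000 A.m^2
2m = 13840000000000 A.m^2
r^3 = 7134^3 = 363077482104
B = (4pi*10^-7) * 13840000000000 / (4*pi * 363077482104) * 1e9
= 17391856.930273 / 4562566201847.22 * 1e9
= 3811.8585 nT

3811.8585


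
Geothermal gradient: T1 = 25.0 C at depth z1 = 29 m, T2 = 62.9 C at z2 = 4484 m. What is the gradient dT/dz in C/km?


dT = 62.9 - 25.0 = 37.9 C
dz = 4484 - 29 = 4455 m
gradient = dT/dz * 1000 = 37.9/4455 * 1000 = 8.5073 C/km

8.5073


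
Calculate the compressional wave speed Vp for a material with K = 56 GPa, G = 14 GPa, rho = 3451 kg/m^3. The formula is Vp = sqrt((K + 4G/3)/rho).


First compute the effective modulus:
K + 4G/3 = 56e9 + 4*14e9/3 = 74666666666.67 Pa
Then divide by density:
74666666666.67 / 3451 = 21636240.7032 Pa/(kg/m^3)
Take the square root:
Vp = sqrt(21636240.7032) = 4651.48 m/s

4651.48


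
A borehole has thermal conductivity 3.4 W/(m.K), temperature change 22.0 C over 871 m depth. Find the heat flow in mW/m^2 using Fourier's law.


q = k * dT / dz * 1000
= 3.4 * 22.0 / 871 * 1000
= 0.085878 * 1000
= 85.8783 mW/m^2

85.8783


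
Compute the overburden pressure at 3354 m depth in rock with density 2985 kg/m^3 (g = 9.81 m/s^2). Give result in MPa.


P = rho * g * z / 1e6
= 2985 * 9.81 * 3354 / 1e6
= 98214678.9 / 1e6
= 98.2147 MPa

98.2147


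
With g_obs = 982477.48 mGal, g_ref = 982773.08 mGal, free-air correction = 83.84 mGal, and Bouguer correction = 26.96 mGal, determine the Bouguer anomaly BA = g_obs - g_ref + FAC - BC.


BA = g_obs - g_ref + FAC - BC
= 982477.48 - 982773.08 + 83.84 - 26.96
= -238.72 mGal

-238.72


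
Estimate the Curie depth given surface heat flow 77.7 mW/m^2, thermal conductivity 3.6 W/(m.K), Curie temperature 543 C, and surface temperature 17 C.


T_Curie - T_surf = 543 - 17 = 526 C
Convert q to W/m^2: 77.7 mW/m^2 = 0.0777 W/m^2
d = 526 * 3.6 / 0.0777 = 24370.66 m

24370.66


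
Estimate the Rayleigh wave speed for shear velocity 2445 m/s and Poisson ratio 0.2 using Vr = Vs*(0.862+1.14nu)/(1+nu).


Numerator factor = 0.862 + 1.14*0.2 = 1.09
Denominator = 1 + 0.2 = 1.2
Vr = 2445 * 1.09 / 1.2 = 2220.88 m/s

2220.88


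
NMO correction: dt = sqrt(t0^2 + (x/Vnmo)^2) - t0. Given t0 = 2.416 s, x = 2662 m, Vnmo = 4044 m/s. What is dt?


x/Vnmo = 2662/4044 = 0.658259
(x/Vnmo)^2 = 0.433305
t0^2 = 5.837056
sqrt(5.837056 + 0.433305) = 2.504069
dt = 2.504069 - 2.416 = 0.088069

0.088069


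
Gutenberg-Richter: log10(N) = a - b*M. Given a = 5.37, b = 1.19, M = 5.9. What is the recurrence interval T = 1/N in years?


log10(N) = 5.37 - 1.19*5.9 = -1.651
N = 10^-1.651 = 0.022336
T = 1/N = 1/0.022336 = 44.7713 years

44.7713


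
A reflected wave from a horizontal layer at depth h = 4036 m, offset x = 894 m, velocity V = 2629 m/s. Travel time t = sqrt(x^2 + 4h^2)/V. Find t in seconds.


x^2 + 4h^2 = 894^2 + 4*4036^2 = 799236 + 65157184 = 65956420
sqrt(65956420) = 8121.3558
t = 8121.3558 / 2629 = 3.0891 s

3.0891


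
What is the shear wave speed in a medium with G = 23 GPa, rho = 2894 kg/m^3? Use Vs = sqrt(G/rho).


Convert G to Pa: G = 23e9 Pa
Compute G/rho = 23e9 / 2894 = 7947477.5397
Vs = sqrt(7947477.5397) = 2819.13 m/s

2819.13


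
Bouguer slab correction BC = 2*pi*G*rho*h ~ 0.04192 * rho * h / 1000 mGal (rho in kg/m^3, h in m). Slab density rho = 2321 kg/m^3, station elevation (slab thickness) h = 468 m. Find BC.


BC = 0.04192 * rho * h / 1000
= 0.04192 * 2321 * 468 / 1000
= 45.5347 mGal

45.5347


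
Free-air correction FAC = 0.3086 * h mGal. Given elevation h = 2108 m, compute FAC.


FAC = 0.3086 * h
= 0.3086 * 2108
= 650.5288 mGal

650.5288


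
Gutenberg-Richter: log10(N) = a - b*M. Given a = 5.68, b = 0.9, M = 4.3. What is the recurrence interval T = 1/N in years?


log10(N) = 5.68 - 0.9*4.3 = 1.81
N = 10^1.81 = 64.565423
T = 1/N = 1/64.565423 = 0.0155 years

0.0155


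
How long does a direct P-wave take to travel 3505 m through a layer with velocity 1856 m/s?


t = x / V
= 3505 / 1856
= 1.8885 s

1.8885


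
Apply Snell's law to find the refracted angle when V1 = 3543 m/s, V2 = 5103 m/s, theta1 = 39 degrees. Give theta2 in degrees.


sin(theta1) = sin(39 deg) = 0.62932
sin(theta2) = V2/V1 * sin(theta1) = 5103/3543 * 0.62932 = 0.906413
theta2 = arcsin(0.906413) = 65.0143 degrees

65.0143


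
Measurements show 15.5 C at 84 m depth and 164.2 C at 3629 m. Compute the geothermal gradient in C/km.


dT = 164.2 - 15.5 = 148.7 C
dz = 3629 - 84 = 3545 m
gradient = dT/dz * 1000 = 148.7/3545 * 1000 = 41.9464 C/km

41.9464


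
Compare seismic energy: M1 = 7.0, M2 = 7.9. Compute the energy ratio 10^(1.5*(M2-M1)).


M2 - M1 = 7.9 - 7.0 = 0.9
1.5 * 0.9 = 1.35
ratio = 10^1.35 = 22.39

22.39


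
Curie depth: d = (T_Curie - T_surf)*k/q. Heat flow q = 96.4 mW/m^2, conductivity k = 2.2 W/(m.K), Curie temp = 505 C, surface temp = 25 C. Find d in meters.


T_Curie - T_surf = 505 - 25 = 480 C
Convert q to W/m^2: 96.4 mW/m^2 = 0.0964 W/m^2
d = 480 * 2.2 / 0.0964 = 10954.36 m

10954.36


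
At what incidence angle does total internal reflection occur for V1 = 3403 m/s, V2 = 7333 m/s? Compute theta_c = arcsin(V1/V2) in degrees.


V1/V2 = 3403/7333 = 0.464067
theta_c = arcsin(0.464067) = 27.6498 degrees

27.6498


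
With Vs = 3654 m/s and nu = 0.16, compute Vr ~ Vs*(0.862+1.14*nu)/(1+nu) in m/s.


Numerator factor = 0.862 + 1.14*0.16 = 1.0444
Denominator = 1 + 0.16 = 1.16
Vr = 3654 * 1.0444 / 1.16 = 3289.86 m/s

3289.86


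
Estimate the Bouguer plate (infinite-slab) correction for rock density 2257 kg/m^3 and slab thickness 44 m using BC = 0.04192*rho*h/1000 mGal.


BC = 0.04192 * rho * h / 1000
= 0.04192 * 2257 * 44 / 1000
= 4.163 mGal

4.163


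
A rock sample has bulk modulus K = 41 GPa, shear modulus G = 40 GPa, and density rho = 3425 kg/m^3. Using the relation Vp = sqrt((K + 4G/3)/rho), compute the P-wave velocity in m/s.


First compute the effective modulus:
K + 4G/3 = 41e9 + 4*40e9/3 = 94333333333.33 Pa
Then divide by density:
94333333333.33 / 3425 = 27542579.0754 Pa/(kg/m^3)
Take the square root:
Vp = sqrt(27542579.0754) = 5248.1 m/s

5248.1


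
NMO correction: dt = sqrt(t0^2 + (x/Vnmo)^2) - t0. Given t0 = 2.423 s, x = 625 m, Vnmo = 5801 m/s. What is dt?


x/Vnmo = 625/5801 = 0.10774
(x/Vnmo)^2 = 0.011608
t0^2 = 5.870929
sqrt(5.870929 + 0.011608) = 2.425394
dt = 2.425394 - 2.423 = 0.002394

0.002394


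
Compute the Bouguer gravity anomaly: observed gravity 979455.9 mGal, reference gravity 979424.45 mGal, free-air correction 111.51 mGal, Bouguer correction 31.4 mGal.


BA = g_obs - g_ref + FAC - BC
= 979455.9 - 979424.45 + 111.51 - 31.4
= 111.56 mGal

111.56


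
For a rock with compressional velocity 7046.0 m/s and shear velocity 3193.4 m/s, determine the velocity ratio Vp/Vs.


Vp/Vs = 7046.0 / 3193.4
= 2.2064

2.2064


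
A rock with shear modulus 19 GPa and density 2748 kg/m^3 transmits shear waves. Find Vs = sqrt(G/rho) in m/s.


Convert G to Pa: G = 19e9 Pa
Compute G/rho = 19e9 / 2748 = 6914119.3595
Vs = sqrt(6914119.3595) = 2629.47 m/s

2629.47


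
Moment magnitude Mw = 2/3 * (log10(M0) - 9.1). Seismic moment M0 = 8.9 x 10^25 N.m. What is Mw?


log10(M0) = log10(8.9 x 10^25) = 25.9494
Mw = 2/3 * (25.9494 - 9.1)
= 2/3 * 16.8494
= 11.23

11.23


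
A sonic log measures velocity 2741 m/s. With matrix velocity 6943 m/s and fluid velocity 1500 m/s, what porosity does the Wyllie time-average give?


1/V - 1/Vm = 1/2741 - 1/6943 = 0.0002208
1/Vf - 1/Vm = 1/1500 - 1/6943 = 0.00052264
phi = 0.0002208 / 0.00052264 = 0.4225

0.4225


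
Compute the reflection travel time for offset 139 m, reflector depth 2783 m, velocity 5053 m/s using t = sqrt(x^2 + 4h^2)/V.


x^2 + 4h^2 = 139^2 + 4*2783^2 = 19321 + 30980356 = 30999677
sqrt(30999677) = 5567.7354
t = 5567.7354 / 5053 = 1.1019 s

1.1019


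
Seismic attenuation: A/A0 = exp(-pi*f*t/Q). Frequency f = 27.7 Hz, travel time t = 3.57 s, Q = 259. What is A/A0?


pi*f*t/Q = pi*27.7*3.57/259 = 1.199494
A/A0 = exp(-1.199494) = 0.301347

0.301347


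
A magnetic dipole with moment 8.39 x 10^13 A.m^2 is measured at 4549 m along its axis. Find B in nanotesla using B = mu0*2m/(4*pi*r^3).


m = 8.39 x 10^13 = 83900000000000 A.m^2
2m = 167800000000000 A.m^2
r^3 = 4549^3 = 94134281149
B = (4pi*10^-7) * 167800000000000 / (4*pi * 94134281149) * 1e9
= 210863698.908947 / 1182926264434.62 * 1e9
= 178255.9955 nT

178255.9955


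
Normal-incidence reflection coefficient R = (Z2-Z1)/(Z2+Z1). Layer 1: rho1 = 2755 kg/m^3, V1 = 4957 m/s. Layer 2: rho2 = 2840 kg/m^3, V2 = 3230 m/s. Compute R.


Z1 = 2755 * 4957 = 13656535
Z2 = 2840 * 3230 = 9173200
R = (9173200 - 13656535) / (9173200 + 13656535) = -4483335 / 22829735 = -0.1964

-0.1964


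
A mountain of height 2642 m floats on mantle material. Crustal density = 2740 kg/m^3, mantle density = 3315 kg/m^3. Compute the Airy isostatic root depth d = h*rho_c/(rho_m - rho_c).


rho_m - rho_c = 3315 - 2740 = 575
d = 2642 * 2740 / 575
= 7239080 / 575
= 12589.7 m

12589.7


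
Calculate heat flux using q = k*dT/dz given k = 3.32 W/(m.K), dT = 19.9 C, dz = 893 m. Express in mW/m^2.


q = k * dT / dz * 1000
= 3.32 * 19.9 / 893 * 1000
= 0.073984 * 1000
= 73.9843 mW/m^2

73.9843


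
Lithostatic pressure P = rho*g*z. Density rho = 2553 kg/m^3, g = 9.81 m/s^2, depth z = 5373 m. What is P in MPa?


P = rho * g * z / 1e6
= 2553 * 9.81 * 5373 / 1e6
= 134566408.89 / 1e6
= 134.5664 MPa

134.5664


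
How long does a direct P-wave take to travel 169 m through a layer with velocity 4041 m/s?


t = x / V
= 169 / 4041
= 0.0418 s

0.0418


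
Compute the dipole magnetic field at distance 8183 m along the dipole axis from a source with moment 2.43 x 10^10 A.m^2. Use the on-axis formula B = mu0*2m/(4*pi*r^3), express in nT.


m = 2.43 x 10^10 = 24300000000 A.m^2
2m = 48600000000 A.m^2
r^3 = 8183^3 = 547945864487
B = (4pi*10^-7) * 48600000000 / (4*pi * 547945864487) * 1e9
= 61072.561186 / 6885690809749.07 * 1e9
= 8.8695 nT

8.8695


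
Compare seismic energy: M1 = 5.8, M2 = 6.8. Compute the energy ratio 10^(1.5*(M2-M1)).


M2 - M1 = 6.8 - 5.8 = 1.0
1.5 * 1.0 = 1.5
ratio = 10^1.5 = 31.62

31.62


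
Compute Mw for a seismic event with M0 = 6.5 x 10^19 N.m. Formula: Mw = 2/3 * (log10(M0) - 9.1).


log10(M0) = log10(6.5 x 10^19) = 19.8129
Mw = 2/3 * (19.8129 - 9.1)
= 2/3 * 10.7129
= 7.14

7.14


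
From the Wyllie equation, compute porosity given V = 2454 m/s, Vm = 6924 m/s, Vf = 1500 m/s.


1/V - 1/Vm = 1/2454 - 1/6924 = 0.00026307
1/Vf - 1/Vm = 1/1500 - 1/6924 = 0.00052224
phi = 0.00026307 / 0.00052224 = 0.5037

0.5037


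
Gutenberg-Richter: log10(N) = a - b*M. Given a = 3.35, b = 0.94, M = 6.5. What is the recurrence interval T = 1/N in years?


log10(N) = 3.35 - 0.94*6.5 = -2.76
N = 10^-2.76 = 0.001738
T = 1/N = 1/0.001738 = 575.4399 years

575.4399


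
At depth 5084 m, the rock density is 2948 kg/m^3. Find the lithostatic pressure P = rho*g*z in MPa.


P = rho * g * z / 1e6
= 2948 * 9.81 * 5084 / 1e6
= 147028669.92 / 1e6
= 147.0287 MPa

147.0287


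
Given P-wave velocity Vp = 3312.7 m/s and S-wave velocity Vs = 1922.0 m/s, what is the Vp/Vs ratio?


Vp/Vs = 3312.7 / 1922.0
= 1.7236

1.7236


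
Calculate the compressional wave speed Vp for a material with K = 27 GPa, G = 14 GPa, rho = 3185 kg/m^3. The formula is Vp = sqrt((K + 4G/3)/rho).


First compute the effective modulus:
K + 4G/3 = 27e9 + 4*14e9/3 = 45666666666.67 Pa
Then divide by density:
45666666666.67 / 3185 = 14338042.9095 Pa/(kg/m^3)
Take the square root:
Vp = sqrt(14338042.9095) = 3786.56 m/s

3786.56


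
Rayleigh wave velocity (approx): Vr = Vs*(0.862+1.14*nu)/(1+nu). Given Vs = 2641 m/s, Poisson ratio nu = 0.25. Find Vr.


Numerator factor = 0.862 + 1.14*0.25 = 1.147
Denominator = 1 + 0.25 = 1.25
Vr = 2641 * 1.147 / 1.25 = 2423.38 m/s

2423.38


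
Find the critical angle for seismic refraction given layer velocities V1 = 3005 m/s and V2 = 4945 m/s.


V1/V2 = 3005/4945 = 0.607685
theta_c = arcsin(0.607685) = 37.4223 degrees

37.4223


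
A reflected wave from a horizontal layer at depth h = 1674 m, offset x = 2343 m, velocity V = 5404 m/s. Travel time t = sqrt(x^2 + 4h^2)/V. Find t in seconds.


x^2 + 4h^2 = 2343^2 + 4*1674^2 = 5489649 + 11209104 = 16698753
sqrt(16698753) = 4086.4108
t = 4086.4108 / 5404 = 0.7562 s

0.7562


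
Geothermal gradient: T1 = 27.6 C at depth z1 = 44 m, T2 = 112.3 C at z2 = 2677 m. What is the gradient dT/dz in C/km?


dT = 112.3 - 27.6 = 84.7 C
dz = 2677 - 44 = 2633 m
gradient = dT/dz * 1000 = 84.7/2633 * 1000 = 32.1686 C/km

32.1686


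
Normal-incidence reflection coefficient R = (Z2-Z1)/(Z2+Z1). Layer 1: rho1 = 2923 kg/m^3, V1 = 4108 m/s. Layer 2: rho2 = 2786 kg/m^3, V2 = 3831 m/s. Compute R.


Z1 = 2923 * 4108 = 12007684
Z2 = 2786 * 3831 = 10673166
R = (10673166 - 12007684) / (10673166 + 12007684) = -1334518 / 22680850 = -0.0588

-0.0588


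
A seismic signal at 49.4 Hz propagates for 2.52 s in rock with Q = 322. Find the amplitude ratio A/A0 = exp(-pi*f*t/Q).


pi*f*t/Q = pi*49.4*2.52/322 = 1.214567
A/A0 = exp(-1.214567) = 0.296839

0.296839


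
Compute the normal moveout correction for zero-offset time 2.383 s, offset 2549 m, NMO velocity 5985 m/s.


x/Vnmo = 2549/5985 = 0.425898
(x/Vnmo)^2 = 0.181389
t0^2 = 5.678689
sqrt(5.678689 + 0.181389) = 2.42076
dt = 2.42076 - 2.383 = 0.03776

0.03776


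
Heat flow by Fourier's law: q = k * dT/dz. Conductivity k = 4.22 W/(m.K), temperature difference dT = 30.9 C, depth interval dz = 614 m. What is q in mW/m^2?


q = k * dT / dz * 1000
= 4.22 * 30.9 / 614 * 1000
= 0.212375 * 1000
= 212.3746 mW/m^2

212.3746


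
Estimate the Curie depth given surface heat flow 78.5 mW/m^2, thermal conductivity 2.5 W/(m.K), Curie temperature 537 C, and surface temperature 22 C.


T_Curie - T_surf = 537 - 22 = 515 C
Convert q to W/m^2: 78.5 mW/m^2 = 0.0785 W/m^2
d = 515 * 2.5 / 0.0785 = 16401.27 m

16401.27


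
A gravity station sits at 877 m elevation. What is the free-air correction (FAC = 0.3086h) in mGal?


FAC = 0.3086 * h
= 0.3086 * 877
= 270.6422 mGal

270.6422


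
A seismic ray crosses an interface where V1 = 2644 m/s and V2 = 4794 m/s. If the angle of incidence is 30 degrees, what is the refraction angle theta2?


sin(theta1) = sin(30 deg) = 0.5
sin(theta2) = V2/V1 * sin(theta1) = 4794/2644 * 0.5 = 0.906581
theta2 = arcsin(0.906581) = 65.0371 degrees

65.0371


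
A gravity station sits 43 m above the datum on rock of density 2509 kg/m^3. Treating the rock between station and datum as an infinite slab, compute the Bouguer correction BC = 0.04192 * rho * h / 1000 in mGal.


BC = 0.04192 * rho * h / 1000
= 0.04192 * 2509 * 43 / 1000
= 4.5226 mGal

4.5226


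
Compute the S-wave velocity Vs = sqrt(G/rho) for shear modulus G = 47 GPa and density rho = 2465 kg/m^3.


Convert G to Pa: G = 47e9 Pa
Compute G/rho = 47e9 / 2465 = 19066937.1197
Vs = sqrt(19066937.1197) = 4366.57 m/s

4366.57


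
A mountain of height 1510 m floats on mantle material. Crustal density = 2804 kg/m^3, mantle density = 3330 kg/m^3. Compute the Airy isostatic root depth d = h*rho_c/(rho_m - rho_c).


rho_m - rho_c = 3330 - 2804 = 526
d = 1510 * 2804 / 526
= 4234040 / 526
= 8049.51 m

8049.51


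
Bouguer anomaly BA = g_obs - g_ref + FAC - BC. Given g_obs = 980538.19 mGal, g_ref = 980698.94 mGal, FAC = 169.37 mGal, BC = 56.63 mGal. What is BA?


BA = g_obs - g_ref + FAC - BC
= 980538.19 - 980698.94 + 169.37 - 56.63
= -48.01 mGal

-48.01


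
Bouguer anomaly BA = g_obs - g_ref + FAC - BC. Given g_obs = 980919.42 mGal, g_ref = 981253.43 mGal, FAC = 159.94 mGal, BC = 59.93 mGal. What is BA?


BA = g_obs - g_ref + FAC - BC
= 980919.42 - 981253.43 + 159.94 - 59.93
= -234.0 mGal

-234.0


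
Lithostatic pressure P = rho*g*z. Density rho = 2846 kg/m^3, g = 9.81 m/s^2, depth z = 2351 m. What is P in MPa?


P = rho * g * z / 1e6
= 2846 * 9.81 * 2351 / 1e6
= 65638180.26 / 1e6
= 65.6382 MPa

65.6382


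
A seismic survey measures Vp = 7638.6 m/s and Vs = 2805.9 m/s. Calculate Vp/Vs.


Vp/Vs = 7638.6 / 2805.9
= 2.7223

2.7223


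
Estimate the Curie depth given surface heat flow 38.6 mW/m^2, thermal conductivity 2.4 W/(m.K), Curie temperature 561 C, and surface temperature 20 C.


T_Curie - T_surf = 561 - 20 = 541 C
Convert q to W/m^2: 38.6 mW/m^2 = 0.0386 W/m^2
d = 541 * 2.4 / 0.0386 = 33637.31 m

33637.31


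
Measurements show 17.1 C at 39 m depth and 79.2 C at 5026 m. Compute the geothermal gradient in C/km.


dT = 79.2 - 17.1 = 62.1 C
dz = 5026 - 39 = 4987 m
gradient = dT/dz * 1000 = 62.1/4987 * 1000 = 12.4524 C/km

12.4524


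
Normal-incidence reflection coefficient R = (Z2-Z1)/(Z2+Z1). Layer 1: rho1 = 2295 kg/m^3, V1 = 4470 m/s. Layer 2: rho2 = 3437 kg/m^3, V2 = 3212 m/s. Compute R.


Z1 = 2295 * 4470 = 10258650
Z2 = 3437 * 3212 = 11039644
R = (11039644 - 10258650) / (11039644 + 10258650) = 780994 / 21298294 = 0.0367

0.0367


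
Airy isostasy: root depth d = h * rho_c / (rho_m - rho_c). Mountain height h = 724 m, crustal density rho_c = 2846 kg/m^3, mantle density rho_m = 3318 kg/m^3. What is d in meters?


rho_m - rho_c = 3318 - 2846 = 472
d = 724 * 2846 / 472
= 2060504 / 472
= 4365.47 m

4365.47


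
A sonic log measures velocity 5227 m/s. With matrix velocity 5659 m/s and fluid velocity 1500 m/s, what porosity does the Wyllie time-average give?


1/V - 1/Vm = 1/5227 - 1/5659 = 1.46e-05
1/Vf - 1/Vm = 1/1500 - 1/5659 = 0.00048996
phi = 1.46e-05 / 0.00048996 = 0.0298

0.0298


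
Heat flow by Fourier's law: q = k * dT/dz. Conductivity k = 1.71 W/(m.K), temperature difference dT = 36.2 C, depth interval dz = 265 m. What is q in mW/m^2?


q = k * dT / dz * 1000
= 1.71 * 36.2 / 265 * 1000
= 0.233592 * 1000
= 233.5925 mW/m^2

233.5925


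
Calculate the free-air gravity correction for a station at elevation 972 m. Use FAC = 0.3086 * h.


FAC = 0.3086 * h
= 0.3086 * 972
= 299.9592 mGal

299.9592


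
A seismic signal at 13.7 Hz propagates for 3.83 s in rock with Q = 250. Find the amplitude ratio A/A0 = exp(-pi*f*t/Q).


pi*f*t/Q = pi*13.7*3.83/250 = 0.65937
A/A0 = exp(-0.65937) = 0.517177

0.517177


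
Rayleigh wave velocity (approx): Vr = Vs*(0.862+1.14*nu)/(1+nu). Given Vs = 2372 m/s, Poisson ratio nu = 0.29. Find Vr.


Numerator factor = 0.862 + 1.14*0.29 = 1.1926
Denominator = 1 + 0.29 = 1.29
Vr = 2372 * 1.1926 / 1.29 = 2192.9 m/s

2192.9


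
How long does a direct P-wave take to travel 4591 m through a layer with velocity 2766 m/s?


t = x / V
= 4591 / 2766
= 1.6598 s

1.6598


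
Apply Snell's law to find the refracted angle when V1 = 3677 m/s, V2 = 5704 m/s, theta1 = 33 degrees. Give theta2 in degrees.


sin(theta1) = sin(33 deg) = 0.544639
sin(theta2) = V2/V1 * sin(theta1) = 5704/3677 * 0.544639 = 0.844879
theta2 = arcsin(0.844879) = 57.659 degrees

57.659


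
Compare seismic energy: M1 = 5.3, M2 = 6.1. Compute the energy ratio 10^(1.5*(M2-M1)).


M2 - M1 = 6.1 - 5.3 = 0.8
1.5 * 0.8 = 1.2
ratio = 10^1.2 = 15.85

15.85


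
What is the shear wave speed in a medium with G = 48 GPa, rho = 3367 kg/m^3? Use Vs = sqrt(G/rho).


Convert G to Pa: G = 48e9 Pa
Compute G/rho = 48e9 / 3367 = 14256014.256
Vs = sqrt(14256014.256) = 3775.71 m/s

3775.71


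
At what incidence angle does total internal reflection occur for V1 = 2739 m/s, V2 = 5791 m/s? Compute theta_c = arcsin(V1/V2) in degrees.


V1/V2 = 2739/5791 = 0.472975
theta_c = arcsin(0.472975) = 28.2276 degrees

28.2276


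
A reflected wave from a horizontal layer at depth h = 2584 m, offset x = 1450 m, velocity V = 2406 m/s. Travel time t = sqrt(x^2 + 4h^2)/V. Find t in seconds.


x^2 + 4h^2 = 1450^2 + 4*2584^2 = 2102500 + 26708224 = 28810724
sqrt(28810724) = 5367.5622
t = 5367.5622 / 2406 = 2.2309 s

2.2309


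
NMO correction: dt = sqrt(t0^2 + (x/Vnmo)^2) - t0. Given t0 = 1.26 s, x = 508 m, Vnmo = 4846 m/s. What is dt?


x/Vnmo = 508/4846 = 0.104829
(x/Vnmo)^2 = 0.010989
t0^2 = 1.5876
sqrt(1.5876 + 0.010989) = 1.264353
dt = 1.264353 - 1.26 = 0.004353

0.004353


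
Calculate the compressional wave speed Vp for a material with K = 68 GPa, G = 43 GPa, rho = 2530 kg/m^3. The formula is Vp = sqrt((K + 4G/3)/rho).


First compute the effective modulus:
K + 4G/3 = 68e9 + 4*43e9/3 = 125333333333.33 Pa
Then divide by density:
125333333333.33 / 2530 = 49538866.9302 Pa/(kg/m^3)
Take the square root:
Vp = sqrt(49538866.9302) = 7038.39 m/s

7038.39


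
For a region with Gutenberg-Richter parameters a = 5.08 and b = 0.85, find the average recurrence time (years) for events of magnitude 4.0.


log10(N) = 5.08 - 0.85*4.0 = 1.68
N = 10^1.68 = 47.863009
T = 1/N = 1/47.863009 = 0.0209 years

0.0209


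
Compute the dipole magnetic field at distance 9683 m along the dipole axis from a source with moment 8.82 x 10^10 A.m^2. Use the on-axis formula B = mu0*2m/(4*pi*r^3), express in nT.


m = 8.82 x 10^10 = 88200000000 A.m^2
2m = 176400000000 A.m^2
r^3 = 9683^3 = 907882814987
B = (4pi*10^-7) * 176400000000 / (4*pi * 907882814987) * 1e9
= 221670.777637 / 11408791927534.32 * 1e9
= 19.4298 nT

19.4298


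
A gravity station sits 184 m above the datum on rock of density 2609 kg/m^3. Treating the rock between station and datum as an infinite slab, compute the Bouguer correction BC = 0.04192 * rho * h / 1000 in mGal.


BC = 0.04192 * rho * h / 1000
= 0.04192 * 2609 * 184 / 1000
= 20.1239 mGal

20.1239


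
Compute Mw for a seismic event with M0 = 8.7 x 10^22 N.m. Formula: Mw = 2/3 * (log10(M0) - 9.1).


log10(M0) = log10(8.7 x 10^22) = 22.9395
Mw = 2/3 * (22.9395 - 9.1)
= 2/3 * 13.8395
= 9.23

9.23


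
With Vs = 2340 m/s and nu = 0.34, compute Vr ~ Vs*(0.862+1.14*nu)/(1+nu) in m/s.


Numerator factor = 0.862 + 1.14*0.34 = 1.2496
Denominator = 1 + 0.34 = 1.34
Vr = 2340 * 1.2496 / 1.34 = 2182.14 m/s

2182.14


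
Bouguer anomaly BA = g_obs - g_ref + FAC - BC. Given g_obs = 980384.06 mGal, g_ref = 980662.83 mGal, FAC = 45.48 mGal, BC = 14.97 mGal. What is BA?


BA = g_obs - g_ref + FAC - BC
= 980384.06 - 980662.83 + 45.48 - 14.97
= -248.26 mGal

-248.26


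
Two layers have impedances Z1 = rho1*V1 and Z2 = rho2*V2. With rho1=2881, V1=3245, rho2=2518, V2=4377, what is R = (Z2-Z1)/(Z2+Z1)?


Z1 = 2881 * 3245 = 9348845
Z2 = 2518 * 4377 = 11021286
R = (11021286 - 9348845) / (11021286 + 9348845) = 1672441 / 20370131 = 0.0821

0.0821


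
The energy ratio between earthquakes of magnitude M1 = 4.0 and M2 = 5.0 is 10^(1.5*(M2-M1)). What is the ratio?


M2 - M1 = 5.0 - 4.0 = 1.0
1.5 * 1.0 = 1.5
ratio = 10^1.5 = 31.62

31.62


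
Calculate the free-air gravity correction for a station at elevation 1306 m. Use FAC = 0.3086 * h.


FAC = 0.3086 * h
= 0.3086 * 1306
= 403.0316 mGal

403.0316


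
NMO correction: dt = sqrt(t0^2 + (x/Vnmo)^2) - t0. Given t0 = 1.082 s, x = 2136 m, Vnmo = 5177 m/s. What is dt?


x/Vnmo = 2136/5177 = 0.412594
(x/Vnmo)^2 = 0.170234
t0^2 = 1.170724
sqrt(1.170724 + 0.170234) = 1.157997
dt = 1.157997 - 1.082 = 0.075997

0.075997


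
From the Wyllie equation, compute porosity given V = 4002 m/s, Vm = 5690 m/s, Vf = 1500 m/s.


1/V - 1/Vm = 1/4002 - 1/5690 = 7.413e-05
1/Vf - 1/Vm = 1/1500 - 1/5690 = 0.00049092
phi = 7.413e-05 / 0.00049092 = 0.151

0.151


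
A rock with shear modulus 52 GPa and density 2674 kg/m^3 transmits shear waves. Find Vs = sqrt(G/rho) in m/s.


Convert G to Pa: G = 52e9 Pa
Compute G/rho = 52e9 / 2674 = 19446522.0643
Vs = sqrt(19446522.0643) = 4409.82 m/s

4409.82


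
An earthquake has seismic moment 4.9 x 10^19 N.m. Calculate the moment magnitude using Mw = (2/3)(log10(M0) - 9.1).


log10(M0) = log10(4.9 x 10^19) = 19.6902
Mw = 2/3 * (19.6902 - 9.1)
= 2/3 * 10.5902
= 7.06

7.06


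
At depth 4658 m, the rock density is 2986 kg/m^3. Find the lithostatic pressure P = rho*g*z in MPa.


P = rho * g * z / 1e6
= 2986 * 9.81 * 4658 / 1e6
= 136445210.28 / 1e6
= 136.4452 MPa

136.4452


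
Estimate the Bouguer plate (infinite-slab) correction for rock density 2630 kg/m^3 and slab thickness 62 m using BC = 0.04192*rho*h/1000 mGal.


BC = 0.04192 * rho * h / 1000
= 0.04192 * 2630 * 62 / 1000
= 6.8355 mGal

6.8355


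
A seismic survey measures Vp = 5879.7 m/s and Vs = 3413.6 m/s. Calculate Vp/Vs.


Vp/Vs = 5879.7 / 3413.6
= 1.7224

1.7224


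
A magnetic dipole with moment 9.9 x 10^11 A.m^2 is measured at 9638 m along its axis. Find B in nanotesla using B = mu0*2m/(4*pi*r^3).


m = 9.9 x 10^11 = 990000000000 A.m^2
2m = 1980000000000 A.m^2
r^3 = 9638^3 = 895283882072
B = (4pi*10^-7) * 1980000000000 / (4*pi * 895283882072) * 1e9
= 2488141.381643 / 11250469067178.98 * 1e9
= 221.1589 nT

221.1589


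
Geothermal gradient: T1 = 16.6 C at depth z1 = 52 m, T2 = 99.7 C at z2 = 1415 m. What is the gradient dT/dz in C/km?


dT = 99.7 - 16.6 = 83.1 C
dz = 1415 - 52 = 1363 m
gradient = dT/dz * 1000 = 83.1/1363 * 1000 = 60.9685 C/km

60.9685


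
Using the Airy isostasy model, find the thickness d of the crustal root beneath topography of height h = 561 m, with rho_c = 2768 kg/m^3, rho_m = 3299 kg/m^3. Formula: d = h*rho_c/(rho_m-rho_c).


rho_m - rho_c = 3299 - 2768 = 531
d = 561 * 2768 / 531
= 1552848 / 531
= 2924.38 m

2924.38


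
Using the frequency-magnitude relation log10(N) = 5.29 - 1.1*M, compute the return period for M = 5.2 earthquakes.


log10(N) = 5.29 - 1.1*5.2 = -0.43
N = 10^-0.43 = 0.371535
T = 1/N = 1/0.371535 = 2.6915 years

2.6915


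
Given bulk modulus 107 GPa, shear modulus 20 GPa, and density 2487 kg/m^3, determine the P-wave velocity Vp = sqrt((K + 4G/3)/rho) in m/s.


First compute the effective modulus:
K + 4G/3 = 107e9 + 4*20e9/3 = 133666666666.67 Pa
Then divide by density:
133666666666.67 / 2487 = 53746146.6291 Pa/(kg/m^3)
Take the square root:
Vp = sqrt(53746146.6291) = 7331.18 m/s

7331.18


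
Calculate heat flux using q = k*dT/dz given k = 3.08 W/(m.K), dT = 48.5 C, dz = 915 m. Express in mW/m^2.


q = k * dT / dz * 1000
= 3.08 * 48.5 / 915 * 1000
= 0.163257 * 1000
= 163.2568 mW/m^2

163.2568


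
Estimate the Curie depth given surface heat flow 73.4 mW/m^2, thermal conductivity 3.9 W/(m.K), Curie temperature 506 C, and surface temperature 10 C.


T_Curie - T_surf = 506 - 10 = 496 C
Convert q to W/m^2: 73.4 mW/m^2 = 0.0734 W/m^2
d = 496 * 3.9 / 0.0734 = 26354.22 m

26354.22


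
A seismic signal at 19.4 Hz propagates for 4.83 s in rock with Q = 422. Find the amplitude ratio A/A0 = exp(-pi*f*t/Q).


pi*f*t/Q = pi*19.4*4.83/422 = 0.697568
A/A0 = exp(-0.697568) = 0.497795

0.497795


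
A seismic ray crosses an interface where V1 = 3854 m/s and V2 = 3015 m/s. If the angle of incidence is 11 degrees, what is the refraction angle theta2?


sin(theta1) = sin(11 deg) = 0.190809
sin(theta2) = V2/V1 * sin(theta1) = 3015/3854 * 0.190809 = 0.149271
theta2 = arcsin(0.149271) = 8.5847 degrees

8.5847


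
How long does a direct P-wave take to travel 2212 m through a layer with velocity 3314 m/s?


t = x / V
= 2212 / 3314
= 0.6675 s

0.6675


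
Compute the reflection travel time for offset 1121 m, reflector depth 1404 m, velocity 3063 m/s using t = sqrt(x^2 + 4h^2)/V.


x^2 + 4h^2 = 1121^2 + 4*1404^2 = 1256641 + 7884864 = 9141505
sqrt(9141505) = 3023.4922
t = 3023.4922 / 3063 = 0.9871 s

0.9871


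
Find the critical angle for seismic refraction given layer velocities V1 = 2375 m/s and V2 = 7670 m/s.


V1/V2 = 2375/7670 = 0.309648
theta_c = arcsin(0.309648) = 18.038 degrees

18.038


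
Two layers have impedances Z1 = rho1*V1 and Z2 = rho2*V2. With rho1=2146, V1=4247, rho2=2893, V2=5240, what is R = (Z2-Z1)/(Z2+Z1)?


Z1 = 2146 * 4247 = 9114062
Z2 = 2893 * 5240 = 15159320
R = (15159320 - 9114062) / (15159320 + 9114062) = 6045258 / 24273382 = 0.249

0.249


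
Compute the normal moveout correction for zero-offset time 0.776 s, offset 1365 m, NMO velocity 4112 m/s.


x/Vnmo = 1365/4112 = 0.331955
(x/Vnmo)^2 = 0.110194
t0^2 = 0.602176
sqrt(0.602176 + 0.110194) = 0.84402
dt = 0.84402 - 0.776 = 0.06802

0.06802


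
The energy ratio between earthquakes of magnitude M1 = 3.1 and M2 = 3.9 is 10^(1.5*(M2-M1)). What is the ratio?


M2 - M1 = 3.9 - 3.1 = 0.8
1.5 * 0.8 = 1.2
ratio = 10^1.2 = 15.85

15.85


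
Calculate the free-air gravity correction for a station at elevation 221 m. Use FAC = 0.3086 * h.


FAC = 0.3086 * h
= 0.3086 * 221
= 68.2006 mGal

68.2006


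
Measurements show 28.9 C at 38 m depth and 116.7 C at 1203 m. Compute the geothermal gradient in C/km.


dT = 116.7 - 28.9 = 87.8 C
dz = 1203 - 38 = 1165 m
gradient = dT/dz * 1000 = 87.8/1165 * 1000 = 75.3648 C/km

75.3648


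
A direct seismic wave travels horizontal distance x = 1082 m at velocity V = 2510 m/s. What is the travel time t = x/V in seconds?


t = x / V
= 1082 / 2510
= 0.4311 s

0.4311


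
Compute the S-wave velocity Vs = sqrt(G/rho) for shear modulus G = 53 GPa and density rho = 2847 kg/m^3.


Convert G to Pa: G = 53e9 Pa
Compute G/rho = 53e9 / 2847 = 18616087.1092
Vs = sqrt(18616087.1092) = 4314.64 m/s

4314.64
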